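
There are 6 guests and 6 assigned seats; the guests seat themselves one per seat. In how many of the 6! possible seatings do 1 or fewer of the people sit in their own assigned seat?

529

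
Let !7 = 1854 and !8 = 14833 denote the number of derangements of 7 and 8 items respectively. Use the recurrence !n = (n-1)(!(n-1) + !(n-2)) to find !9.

133496

!9 = (9-1)·(!8 + !7) = 8·(14833 + 1854) = 8·16687 = 133496.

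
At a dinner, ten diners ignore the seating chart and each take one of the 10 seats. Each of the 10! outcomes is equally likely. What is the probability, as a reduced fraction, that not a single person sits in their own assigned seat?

16481/44800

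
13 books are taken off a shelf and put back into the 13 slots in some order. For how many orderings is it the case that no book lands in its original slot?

Use !n = (n-1)(!(n-1) + !(n-2)).
!13 = 12·(176214841 + 14684570) = 12·190899411 = 2290792932

2290792932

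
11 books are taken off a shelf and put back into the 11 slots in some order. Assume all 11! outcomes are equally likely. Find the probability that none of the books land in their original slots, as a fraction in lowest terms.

1468457/3991680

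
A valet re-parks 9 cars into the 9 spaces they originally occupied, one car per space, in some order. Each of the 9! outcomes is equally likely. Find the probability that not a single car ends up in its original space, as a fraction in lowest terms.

16687/45360

Favorable outcomes: !9 = 133496.
Total outcomes: 9! = 362880.
Probability = 133496/362880 = 16687/45360.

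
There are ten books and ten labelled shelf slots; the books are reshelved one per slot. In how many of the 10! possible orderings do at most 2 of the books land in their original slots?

3337406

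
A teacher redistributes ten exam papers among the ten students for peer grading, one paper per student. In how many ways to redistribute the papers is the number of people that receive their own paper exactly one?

1334960

Pick the single fixed position: C(10,1) = 10 ways.
The remaining 9 must be deranged: !9 = 133496.
Total: 10 × 133496 = 1334960.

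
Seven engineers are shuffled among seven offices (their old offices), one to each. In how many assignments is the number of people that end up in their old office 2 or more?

1331

# with exactly i fixed is C(7,i)·!(7-i); sum over i=2..7:
  i=2: C(7,2)·!5 = 21·44 = 924
  i=3: C(7,3)·!4 = 35·9 = 315
  i=4: C(7,4)·!3 = 35·2 = 70
  i=5: C(7,5)·!2 = 21·1 = 21
  i=6: C(7,6)·!1 = 7·0 = 0
  i=7: C(7,7)·!0 = 1·1 = 1
Total = 1331.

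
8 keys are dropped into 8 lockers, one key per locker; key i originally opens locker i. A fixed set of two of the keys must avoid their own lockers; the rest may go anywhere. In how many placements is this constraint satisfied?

30960

Inclusion-exclusion on the 2 forbidden self-matches:
Σ_{j=0}^{2} (-1)^j C(2,j)(8-j)!
= C(2,0)·8! - C(2,1)·7! + C(2,2)·6!
= 40320 - 10080 + 720
= 30960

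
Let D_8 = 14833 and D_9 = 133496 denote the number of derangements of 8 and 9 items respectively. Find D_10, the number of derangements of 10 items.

1334961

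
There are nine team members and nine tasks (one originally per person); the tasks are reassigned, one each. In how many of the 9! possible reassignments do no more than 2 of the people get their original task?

333737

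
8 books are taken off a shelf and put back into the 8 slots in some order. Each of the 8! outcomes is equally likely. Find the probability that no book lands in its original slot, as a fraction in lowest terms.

2119/5760

Favorable outcomes: !8 = 14833.
Total outcomes: 8! = 40320.
Probability = 14833/40320 = 2119/5760.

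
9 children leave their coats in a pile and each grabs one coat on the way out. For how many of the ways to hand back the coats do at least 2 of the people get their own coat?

95887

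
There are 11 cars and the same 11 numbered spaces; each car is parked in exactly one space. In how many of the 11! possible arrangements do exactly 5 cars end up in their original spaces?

Pick the 5 fixed positions: C(11,5) = 462 ways.
The other 6 form a derangement: !6 = 265.
Total: 462 × 265 = 122430.

122430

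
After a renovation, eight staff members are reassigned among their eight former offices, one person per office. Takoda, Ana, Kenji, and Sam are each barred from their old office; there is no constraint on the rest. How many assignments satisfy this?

Inclusion-exclusion on the 4 forbidden self-matches:
Σ_{j=0}^{4} (-1)^j C(4,j)(8-j)!
= C(4,0)·8! - C(4,1)·7! + C(4,2)·6! - C(4,3)·5! + C(4,4)·4!
= 40320 - 20160 + 4320 - 480 + 24
= 24024

24024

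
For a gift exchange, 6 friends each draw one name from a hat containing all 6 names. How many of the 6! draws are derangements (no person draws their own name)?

Recurrence: !6 = 5·(!5 + !4).
!6 = 5·(44 + 9) = 5·53 = 265

265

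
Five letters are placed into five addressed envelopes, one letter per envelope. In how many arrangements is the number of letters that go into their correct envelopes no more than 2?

109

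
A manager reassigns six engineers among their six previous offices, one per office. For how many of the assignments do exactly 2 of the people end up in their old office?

Pick the 2 fixed positions: C(6,2) = 15 ways.
The remaining 4 must be deranged: !4 = 9.
Total: 15 × 9 = 135.

135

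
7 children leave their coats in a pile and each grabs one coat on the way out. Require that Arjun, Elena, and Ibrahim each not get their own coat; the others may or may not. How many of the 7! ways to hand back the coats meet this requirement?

3216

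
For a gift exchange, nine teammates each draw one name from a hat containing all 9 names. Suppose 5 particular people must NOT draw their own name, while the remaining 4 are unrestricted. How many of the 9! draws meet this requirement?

205056

Let A_j be the event that the j-th constrained one is fixed. By inclusion-exclusion over the 5 events:
Σ_{j=0}^{5} (-1)^j C(5,j)(9-j)!
= C(5,0)·9! - C(5,1)·8! + C(5,2)·7! - C(5,3)·6! + C(5,4)·5! - C(5,5)·4!
= 362880 - 201600 + 50400 - 7200 + 600 - 24
= 205056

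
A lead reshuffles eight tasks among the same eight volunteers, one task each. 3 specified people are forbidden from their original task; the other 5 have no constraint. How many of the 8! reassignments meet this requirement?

27240

Inclusion-exclusion on the 3 forbidden self-matches:
Σ_{j=0}^{3} (-1)^j C(3,j)(8-j)!
= C(3,0)·8! - C(3,1)·7! + C(3,2)·6! - C(3,3)·5!
= 40320 - 15120 + 2160 - 120
= 27240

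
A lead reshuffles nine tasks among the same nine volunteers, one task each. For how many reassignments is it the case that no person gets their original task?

By inclusion-exclusion, !9 = Σ (-1)^k · 9!/k! for k=0..9
= 9! - 9!/1! + 9!/2! - 9!/3! + 9!/4! - 9!/5! + 9!/6! - 9!/7! + 9!/8! - 9!/9!
= 362880 - 362880 + 181440 - 60480 + 15120 - 3024 + 504 - 72 + 9 - 1
= 133496

133496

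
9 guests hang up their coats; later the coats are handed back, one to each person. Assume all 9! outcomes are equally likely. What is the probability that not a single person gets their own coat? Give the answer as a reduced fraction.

Favorable outcomes: !9 = 133496.
Total outcomes: 9! = 362880.
Probability = 133496/362880 = 16687/45360.

16687/45360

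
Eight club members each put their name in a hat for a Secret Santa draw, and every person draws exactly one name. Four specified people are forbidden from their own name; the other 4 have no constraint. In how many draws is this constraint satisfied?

24024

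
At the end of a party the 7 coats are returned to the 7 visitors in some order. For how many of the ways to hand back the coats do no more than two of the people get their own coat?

Sum C(7,i)·!(7-i) for i = 0..2:
  i=0: C(7,0)·!7 = 1·1854 = 1854
  i=1: C(7,1)·!6 = 7·265 = 1855
  i=2: C(7,2)·!5 = 21·44 = 924
Total = 4633.

4633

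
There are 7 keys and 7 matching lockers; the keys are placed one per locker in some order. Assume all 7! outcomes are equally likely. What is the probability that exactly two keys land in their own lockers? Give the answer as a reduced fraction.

11/60

Favorable outcomes: C(7,2)·!5 = 21·44 = 924.
Total outcomes: 7! = 5040.
Probability = 924/5040 = 11/60.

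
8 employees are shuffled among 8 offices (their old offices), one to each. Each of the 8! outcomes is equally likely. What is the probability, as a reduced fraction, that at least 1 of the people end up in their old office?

3641/5760

Favorable outcomes: Σ_{i≥1} C(8,i)·!(8-i) = 8·1854 + 28·265 + 56·44 + 70·9 + 56·2 + 28·1 + 8·0 + 1·1 = 25487.
Total outcomes: 8! = 40320.
Probability = 25487/40320 = 3641/5760.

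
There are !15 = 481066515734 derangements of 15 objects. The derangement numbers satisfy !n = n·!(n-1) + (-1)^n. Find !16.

7697064251745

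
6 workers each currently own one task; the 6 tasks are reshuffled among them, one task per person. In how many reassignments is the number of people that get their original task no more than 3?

Sum C(6,i)·!(6-i) for i = 0..3:
  i=0: C(6,0)·!6 = 1·265 = 265
  i=1: C(6,1)·!5 = 6·44 = 264
  i=2: C(6,2)·!4 = 15·9 = 135
  i=3: C(6,3)·!3 = 20·2 = 40
Total = 704.

704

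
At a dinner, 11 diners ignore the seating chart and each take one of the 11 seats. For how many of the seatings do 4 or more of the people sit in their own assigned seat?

757934

Sum C(11,i)·!(11-i) for i = 4..11:
  i=4: C(11,4)·!7 = 330·1854 = 611820
  i=5: C(11,5)·!6 = 462·265 = 122430
  i=6: C(11,6)·!5 = 462·44 = 20328
  i=7: C(11,7)·!4 = 330·9 = 2970
  i=8: C(11,8)·!3 = 165·2 = 330
  i=9: C(11,9)·!2 = 55·1 = 55
  i=10: C(11,10)·!1 = 11·0 = 0
  i=11: C(11,11)·!0 = 1·1 = 1
Total = 757934.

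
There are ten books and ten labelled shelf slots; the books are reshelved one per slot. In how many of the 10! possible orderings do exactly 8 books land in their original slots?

Choose which 8 of the 10 are fixed: C(10,8) = 45.
The remaining 2 must be deranged: !2 = 1.
Total: 45 × 1 = 45.

45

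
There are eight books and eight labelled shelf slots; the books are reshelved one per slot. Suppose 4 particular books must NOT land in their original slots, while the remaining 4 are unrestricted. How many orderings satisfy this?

24024

Inclusion-exclusion on the 4 forbidden self-matches:
Σ_{j=0}^{4} (-1)^j C(4,j)(8-j)!
= C(4,0)·8! - C(4,1)·7! + C(4,2)·6! - C(4,3)·5! + C(4,4)·4!
= 40320 - 20160 + 4320 - 480 + 24
= 24024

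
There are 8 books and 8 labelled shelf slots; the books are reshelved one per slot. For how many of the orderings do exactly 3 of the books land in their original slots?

Pick the 3 fixed positions: C(8,3) = 56 ways.
The remaining 5 must be deranged: !5 = 44.
Total: 56 × 44 = 2464.

2464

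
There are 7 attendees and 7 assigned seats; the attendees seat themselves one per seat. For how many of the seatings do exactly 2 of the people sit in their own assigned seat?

Pick the 2 fixed positions: C(7,2) = 21 ways.
The other 5 form a derangement: !5 = 44.
Total: 21 × 44 = 924.

924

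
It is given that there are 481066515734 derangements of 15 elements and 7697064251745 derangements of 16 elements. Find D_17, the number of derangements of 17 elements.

130850092279664

D_17 = (17-1)·(D_16 + D_15) = 16·(7697064251745 + 481066515734) = 16·8178130767479 = 130850092279664.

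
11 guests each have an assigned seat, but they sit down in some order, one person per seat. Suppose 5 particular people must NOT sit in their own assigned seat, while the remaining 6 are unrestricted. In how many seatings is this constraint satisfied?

25022880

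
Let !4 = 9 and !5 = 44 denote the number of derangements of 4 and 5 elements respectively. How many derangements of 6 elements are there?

!6 = (6-1)·(!5 + !4) = 5·(44 + 9) = 5·53 = 265.

265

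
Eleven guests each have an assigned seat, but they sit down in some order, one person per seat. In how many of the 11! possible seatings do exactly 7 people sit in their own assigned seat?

Pick the 7 fixed positions: C(11,7) = 330 ways.
The other 4 form a derangement: !4 = 9.
Total: 330 × 9 = 2970.

2970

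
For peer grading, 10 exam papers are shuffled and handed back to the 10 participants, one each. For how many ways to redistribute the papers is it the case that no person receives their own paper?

!10 is the nearest integer to 10!/e.
10! = 3628800, and 3628800/e ≈ 1334960.92, so !10 = 1334961.

1334961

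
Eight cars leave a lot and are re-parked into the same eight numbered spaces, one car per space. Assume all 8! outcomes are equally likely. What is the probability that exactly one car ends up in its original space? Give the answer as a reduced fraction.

103/280

Favorable outcomes: C(8,1)·!7 = 8·1854 = 14832.
Total outcomes: 8! = 40320.
Probability = 14832/40320 = 103/280.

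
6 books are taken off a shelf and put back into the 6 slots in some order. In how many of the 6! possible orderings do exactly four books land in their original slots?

15

Pick the 4 fixed positions: C(6,4) = 15 ways.
The remaining 2 must be deranged: !2 = 1.
Total: 15 × 1 = 15.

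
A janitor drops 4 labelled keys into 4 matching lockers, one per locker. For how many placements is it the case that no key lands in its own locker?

Use !n = n·!(n-1) + (-1)^n.
!4 = 4·2 + 1 = 9

9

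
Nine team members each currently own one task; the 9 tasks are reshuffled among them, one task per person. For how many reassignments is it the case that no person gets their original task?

133496

!9 is the nearest integer to 9!/e.
9! = 362880, and 362880/e ≈ 133496.09, so !9 = 133496.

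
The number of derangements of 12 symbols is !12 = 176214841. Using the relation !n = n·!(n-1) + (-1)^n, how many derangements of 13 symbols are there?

2290792932

!13 = 13·176214841 - 1 = 2290792932.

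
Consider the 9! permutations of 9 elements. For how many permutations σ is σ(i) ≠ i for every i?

133496

By inclusion-exclusion, !9 = Σ (-1)^k · 9!/k! for k=0..9
= 9! - 9!/1! + 9!/2! - 9!/3! + 9!/4! - 9!/5! + 9!/6! - 9!/7! + 9!/8! - 9!/9!
= 362880 - 362880 + 181440 - 60480 + 15120 - 3024 + 504 - 72 + 9 - 1
= 133496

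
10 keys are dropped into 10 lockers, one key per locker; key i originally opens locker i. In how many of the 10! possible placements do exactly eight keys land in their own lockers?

Choose which 8 of the 10 are fixed: C(10,8) = 45.
The other 2 form a derangement: !2 = 1.
Total: 45 × 1 = 45.

45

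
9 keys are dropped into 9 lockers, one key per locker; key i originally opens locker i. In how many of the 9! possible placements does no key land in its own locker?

!9 is the nearest integer to 9!/e.
9! = 362880, and 362880/e ≈ 133496.09, so !9 = 133496.

133496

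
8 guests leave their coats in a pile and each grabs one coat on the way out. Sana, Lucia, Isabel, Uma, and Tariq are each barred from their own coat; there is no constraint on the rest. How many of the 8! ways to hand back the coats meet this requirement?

Let A_j be the event that the j-th constrained one is fixed. By inclusion-exclusion over the 5 events:
Σ_{j=0}^{5} (-1)^j C(5,j)(8-j)!
= C(5,0)·8! - C(5,1)·7! + C(5,2)·6! - C(5,3)·5! + C(5,4)·4! - C(5,5)·3!
= 40320 - 25200 + 7200 - 1200 + 120 - 6
= 21234

21234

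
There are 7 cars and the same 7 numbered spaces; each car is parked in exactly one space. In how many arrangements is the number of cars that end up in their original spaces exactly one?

Choose which one of the 7 is fixed: C(7,1) = 7.
The remaining 6 must be deranged: !6 = 265.
Total: 7 × 265 = 1855.

1855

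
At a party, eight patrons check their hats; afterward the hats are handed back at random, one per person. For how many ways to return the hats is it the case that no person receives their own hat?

Recurrence: !8 = 7·(!7 + !6).
!8 = 7·(1854 + 265) = 7·2119 = 14833

14833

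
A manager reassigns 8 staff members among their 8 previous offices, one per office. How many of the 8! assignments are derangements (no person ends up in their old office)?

The subfactorial !8 = [8!/e] (nearest integer).
8! = 40320, and 40320/e ≈ 14832.90, so !8 = 14833.

14833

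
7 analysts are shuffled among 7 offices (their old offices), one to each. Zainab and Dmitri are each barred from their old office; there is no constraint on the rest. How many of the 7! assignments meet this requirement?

3720

Let A_j be the event that the j-th constrained one is fixed. By inclusion-exclusion over the 2 events:
Σ_{j=0}^{2} (-1)^j C(2,j)(7-j)!
= C(2,0)·7! - C(2,1)·6! + C(2,2)·5!
= 5040 - 1440 + 120
= 3720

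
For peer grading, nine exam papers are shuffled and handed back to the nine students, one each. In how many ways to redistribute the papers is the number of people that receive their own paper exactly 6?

Choose which 6 of the 9 are fixed: C(9,6) = 84.
The other 3 form a derangement: !3 = 2.
Total: 84 × 2 = 168.

168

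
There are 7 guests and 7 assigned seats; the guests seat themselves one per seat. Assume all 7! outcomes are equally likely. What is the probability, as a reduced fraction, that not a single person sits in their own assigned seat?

Favorable outcomes: !7 = 1854.
Total outcomes: 7! = 5040.
Probability = 1854/5040 = 103/280.

103/280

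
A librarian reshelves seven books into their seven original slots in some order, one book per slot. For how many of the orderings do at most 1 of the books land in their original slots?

3709

Sum C(7,i)·!(7-i) for i = 0..1:
  i=0: C(7,0)·!7 = 1·1854 = 1854
  i=1: C(7,1)·!6 = 7·265 = 1855
Total = 3709.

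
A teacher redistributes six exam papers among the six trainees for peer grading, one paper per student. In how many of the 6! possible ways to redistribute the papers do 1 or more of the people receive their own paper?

455

# with exactly i fixed is C(6,i)·!(6-i); sum over i=1..6:
  i=1: C(6,1)·!5 = 6·44 = 264
  i=2: C(6,2)·!4 = 15·9 = 135
  i=3: C(6,3)·!3 = 20·2 = 40
  i=4: C(6,4)·!2 = 15·1 = 15
  i=5: C(6,5)·!1 = 6·0 = 0
  i=6: C(6,6)·!0 = 1·1 = 1
Total = 455.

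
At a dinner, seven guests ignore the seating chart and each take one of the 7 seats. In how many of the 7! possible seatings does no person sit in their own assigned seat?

The subfactorial !7 = [7!/e] (nearest integer).
7! = 5040, and 5040/e ≈ 1854.11, so !7 = 1854.

1854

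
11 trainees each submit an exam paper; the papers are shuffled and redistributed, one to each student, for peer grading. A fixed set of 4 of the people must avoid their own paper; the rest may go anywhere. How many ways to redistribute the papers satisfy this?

27422640

Let A_j be the event that the j-th constrained one is fixed. By inclusion-exclusion over the 4 events:
Σ_{j=0}^{4} (-1)^j C(4,j)(11-j)!
= C(4,0)·11! - C(4,1)·10! + C(4,2)·9! - C(4,3)·8! + C(4,4)·7!
= 39916800 - 14515200 + 2177280 - 161280 + 5040
= 27422640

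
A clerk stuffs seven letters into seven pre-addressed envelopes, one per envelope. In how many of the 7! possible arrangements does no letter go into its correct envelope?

The subfactorial !7 = [7!/e] (nearest integer).
7! = 5040, and 5040/e ≈ 1854.11, so !7 = 1854.

1854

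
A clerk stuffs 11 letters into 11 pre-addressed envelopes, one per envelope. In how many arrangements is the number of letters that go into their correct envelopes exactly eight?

Choose which 8 of the 11 are fixed: C(11,8) = 165.
The remaining 3 must be deranged: !3 = 2.
Total: 165 × 2 = 330.

330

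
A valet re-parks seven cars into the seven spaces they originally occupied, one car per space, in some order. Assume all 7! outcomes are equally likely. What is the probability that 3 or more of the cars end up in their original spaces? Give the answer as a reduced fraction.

407/5040

Favorable outcomes: Σ_{i≥3} C(7,i)·!(7-i) = 35·9 + 35·2 + 21·1 + 7·0 + 1·1 = 407.
Total outcomes: 7! = 5040.
Probability = 407/5040 = 407/5040.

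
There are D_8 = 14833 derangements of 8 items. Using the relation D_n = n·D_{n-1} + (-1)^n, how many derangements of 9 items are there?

D_9 = 9·14833 - 1 = 133496.

133496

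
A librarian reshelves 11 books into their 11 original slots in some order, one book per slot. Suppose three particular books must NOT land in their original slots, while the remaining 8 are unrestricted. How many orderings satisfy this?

Let A_j be the event that the j-th constrained one is fixed. By inclusion-exclusion over the 3 events:
Σ_{j=0}^{3} (-1)^j C(3,j)(11-j)!
= C(3,0)·11! - C(3,1)·10! + C(3,2)·9! - C(3,3)·8!
= 39916800 - 10886400 + 1088640 - 40320
= 30078720

30078720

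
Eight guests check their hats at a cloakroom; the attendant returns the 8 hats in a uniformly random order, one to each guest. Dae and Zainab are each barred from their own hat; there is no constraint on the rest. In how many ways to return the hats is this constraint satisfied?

Inclusion-exclusion on the 2 forbidden self-matches:
Σ_{j=0}^{2} (-1)^j C(2,j)(8-j)!
= C(2,0)·8! - C(2,1)·7! + C(2,2)·6!
= 40320 - 10080 + 720
= 30960

30960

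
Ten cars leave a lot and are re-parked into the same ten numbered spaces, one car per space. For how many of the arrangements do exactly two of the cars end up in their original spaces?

Choose which 2 of the 10 are fixed: C(10,2) = 45.
The remaining 8 must be deranged: !8 = 14833.
Total: 45 × 14833 = 667485.

667485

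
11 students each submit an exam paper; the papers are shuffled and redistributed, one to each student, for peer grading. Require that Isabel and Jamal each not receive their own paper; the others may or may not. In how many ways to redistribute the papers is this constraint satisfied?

33022080

Let A_j be the event that the j-th constrained one is fixed. By inclusion-exclusion over the 2 events:
Σ_{j=0}^{2} (-1)^j C(2,j)(11-j)!
= C(2,0)·11! - C(2,1)·10! + C(2,2)·9!
= 39916800 - 7257600 + 362880
= 33022080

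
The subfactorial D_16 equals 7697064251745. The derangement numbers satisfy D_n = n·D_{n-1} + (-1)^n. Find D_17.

D_17 = 17·7697064251745 - 1 = 130850092279664.

130850092279664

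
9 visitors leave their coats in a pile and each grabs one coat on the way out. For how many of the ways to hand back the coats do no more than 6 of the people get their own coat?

# with exactly i fixed is C(9,i)·!(9-i); sum over i=0..6:
  i=0: C(9,0)·!9 = 1·133496 = 133496
  i=1: C(9,1)·!8 = 9·14833 = 133497
  i=2: C(9,2)·!7 = 36·1854 = 66744
  i=3: C(9,3)·!6 = 84·265 = 22260
  i=4: C(9,4)·!5 = 126·44 = 5544
  i=5: C(9,5)·!4 = 126·9 = 1134
  i=6: C(9,6)·!3 = 84·2 = 168
Total = 362843.

362843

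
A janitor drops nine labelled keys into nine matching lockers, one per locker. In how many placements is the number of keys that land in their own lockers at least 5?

1339

# with exactly i fixed is C(9,i)·!(9-i); sum over i=5..9:
  i=5: C(9,5)·!4 = 126·9 = 1134
  i=6: C(9,6)·!3 = 84·2 = 168
  i=7: C(9,7)·!2 = 36·1 = 36
  i=8: C(9,8)·!1 = 9·0 = 0
  i=9: C(9,9)·!0 = 1·1 = 1
Total = 1339.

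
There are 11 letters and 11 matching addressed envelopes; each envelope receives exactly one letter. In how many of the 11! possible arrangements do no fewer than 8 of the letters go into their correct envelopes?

386

Sum C(11,i)·!(11-i) for i = 8..11:
  i=8: C(11,8)·!3 = 165·2 = 330
  i=9: C(11,9)·!2 = 55·1 = 55
  i=10: C(11,10)·!1 = 11·0 = 0
  i=11: C(11,11)·!0 = 1·1 = 1
Total = 386.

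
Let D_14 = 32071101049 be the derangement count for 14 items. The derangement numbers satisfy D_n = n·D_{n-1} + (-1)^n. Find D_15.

D_15 = 15·32071101049 - 1 = 481066515734.

481066515734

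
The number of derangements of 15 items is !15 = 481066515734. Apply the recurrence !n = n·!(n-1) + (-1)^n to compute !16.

7697064251745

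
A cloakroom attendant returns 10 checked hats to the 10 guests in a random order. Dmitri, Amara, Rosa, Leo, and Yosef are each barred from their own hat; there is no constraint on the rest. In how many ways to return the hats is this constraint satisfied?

Inclusion-exclusion on the 5 forbidden self-matches:
Σ_{j=0}^{5} (-1)^j C(5,j)(10-j)!
= C(5,0)·10! - C(5,1)·9! + C(5,2)·8! - C(5,3)·7! + C(5,4)·6! - C(5,5)·5!
= 3628800 - 1814400 + 403200 - 50400 + 3600 - 120
= 2170680

2170680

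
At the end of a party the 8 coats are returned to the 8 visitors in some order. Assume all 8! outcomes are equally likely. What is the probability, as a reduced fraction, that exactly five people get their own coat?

1/360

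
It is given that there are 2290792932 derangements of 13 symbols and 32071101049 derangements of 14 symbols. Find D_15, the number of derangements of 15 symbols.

481066515734

D_15 = (15-1)·(D_14 + D_13) = 14·(32071101049 + 2290792932) = 14·34361893981 = 481066515734.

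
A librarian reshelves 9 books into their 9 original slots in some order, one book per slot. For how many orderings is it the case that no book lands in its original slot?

Recurrence: !9 = 9·!8 + (-1)^9.
!9 = 9·14833 - 1 = 133496

133496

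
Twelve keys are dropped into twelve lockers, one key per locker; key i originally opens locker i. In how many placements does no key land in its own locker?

176214841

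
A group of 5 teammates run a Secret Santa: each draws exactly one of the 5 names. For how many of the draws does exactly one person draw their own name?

Choose which one of the 5 is fixed: C(5,1) = 5.
The remaining 4 must be deranged: !4 = 9.
Total: 5 × 9 = 45.

45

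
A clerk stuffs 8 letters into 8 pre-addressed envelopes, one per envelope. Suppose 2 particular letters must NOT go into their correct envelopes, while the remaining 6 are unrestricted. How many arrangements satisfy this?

Inclusion-exclusion on the 2 forbidden self-matches:
Σ_{j=0}^{2} (-1)^j C(2,j)(8-j)!
= C(2,0)·8! - C(2,1)·7! + C(2,2)·6!
= 40320 - 10080 + 720
= 30960

30960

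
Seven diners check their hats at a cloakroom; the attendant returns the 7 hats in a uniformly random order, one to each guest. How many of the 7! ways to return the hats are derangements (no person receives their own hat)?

1854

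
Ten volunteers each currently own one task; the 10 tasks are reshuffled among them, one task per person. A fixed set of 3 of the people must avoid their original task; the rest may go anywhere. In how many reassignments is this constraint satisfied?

Let A_j be the event that the j-th constrained one is fixed. By inclusion-exclusion over the 3 events:
Σ_{j=0}^{3} (-1)^j C(3,j)(10-j)!
= C(3,0)·10! - C(3,1)·9! + C(3,2)·8! - C(3,3)·7!
= 3628800 - 1088640 + 120960 - 5040
= 2656080

2656080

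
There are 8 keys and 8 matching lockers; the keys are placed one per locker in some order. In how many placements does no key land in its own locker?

14833

Recurrence: !8 = 7·(!7 + !6).
!8 = 7·(1854 + 265) = 7·2119 = 14833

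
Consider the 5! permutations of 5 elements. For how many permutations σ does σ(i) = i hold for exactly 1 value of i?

45

Pick the single fixed position: C(5,1) = 5 ways.
The remaining 4 must be deranged: !4 = 9.
Total: 5 × 9 = 45.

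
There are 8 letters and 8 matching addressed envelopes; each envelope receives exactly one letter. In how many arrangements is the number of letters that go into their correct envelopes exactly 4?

Pick the 4 fixed positions: C(8,4) = 70 ways.
The remaining 4 must be deranged: !4 = 9.
Total: 70 × 9 = 630.

630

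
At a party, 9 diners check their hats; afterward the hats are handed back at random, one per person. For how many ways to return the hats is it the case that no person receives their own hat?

!9 is the nearest integer to 9!/e.
9! = 362880, and 362880/e ≈ 133496.09, so !9 = 133496.

133496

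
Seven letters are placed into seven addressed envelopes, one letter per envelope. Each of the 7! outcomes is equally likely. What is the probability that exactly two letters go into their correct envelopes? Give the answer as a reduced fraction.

11/60

Favorable outcomes: C(7,2)·!5 = 21·44 = 924.
Total outcomes: 7! = 5040.
Probability = 924/5040 = 11/60.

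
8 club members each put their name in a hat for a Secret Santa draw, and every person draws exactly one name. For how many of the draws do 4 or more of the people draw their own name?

771

# with exactly i fixed is C(8,i)·!(8-i); sum over i=4..8:
  i=4: C(8,4)·!4 = 70·9 = 630
  i=5: C(8,5)·!3 = 56·2 = 112
  i=6: C(8,6)·!2 = 28·1 = 28
  i=7: C(8,7)·!1 = 8·0 = 0
  i=8: C(8,8)·!0 = 1·1 = 1
Total = 771.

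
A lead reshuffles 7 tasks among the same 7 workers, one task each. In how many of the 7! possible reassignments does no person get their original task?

The number of derangements of 7 is !7 = Σ_{k=0}^{7} (-1)^k·7!/k!
= 7! - 7!/1! + 7!/2! - 7!/3! + 7!/4! - 7!/5! + 7!/6! - 7!/7!
= 5040 - 5040 + 2520 - 840 + 210 - 42 + 7 - 1
= 1854

1854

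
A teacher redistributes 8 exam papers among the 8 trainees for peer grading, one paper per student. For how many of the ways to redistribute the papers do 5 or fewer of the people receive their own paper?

# with exactly i fixed is C(8,i)·!(8-i); sum over i=0..5:
  i=0: C(8,0)·!8 = 1·14833 = 14833
  i=1: C(8,1)·!7 = 8·1854 = 14832
  i=2: C(8,2)·!6 = 28·265 = 7420
  i=3: C(8,3)·!5 = 56·44 = 2464
  i=4: C(8,4)·!4 = 70·9 = 630
  i=5: C(8,5)·!3 = 56·2 = 112
Total = 40291.

40291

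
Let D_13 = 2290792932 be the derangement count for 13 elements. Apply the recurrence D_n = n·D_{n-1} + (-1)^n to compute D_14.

32071101049

D_14 = 14·2290792932 + 1 = 32071101049.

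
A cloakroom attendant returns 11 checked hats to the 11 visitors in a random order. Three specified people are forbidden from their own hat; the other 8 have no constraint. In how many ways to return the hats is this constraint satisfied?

30078720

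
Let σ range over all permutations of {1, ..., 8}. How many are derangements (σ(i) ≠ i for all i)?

14833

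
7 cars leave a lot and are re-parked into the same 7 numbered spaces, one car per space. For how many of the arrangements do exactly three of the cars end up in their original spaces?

Pick the 3 fixed positions: C(7,3) = 35 ways.
The other 4 form a derangement: !4 = 9.
Total: 35 × 9 = 315.

315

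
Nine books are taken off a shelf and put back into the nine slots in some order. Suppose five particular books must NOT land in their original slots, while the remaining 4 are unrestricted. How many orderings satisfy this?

205056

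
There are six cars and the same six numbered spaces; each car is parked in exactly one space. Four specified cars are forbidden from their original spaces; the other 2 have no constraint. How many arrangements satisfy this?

362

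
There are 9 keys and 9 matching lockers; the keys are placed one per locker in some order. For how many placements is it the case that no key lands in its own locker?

133496

The number of derangements of 9 is !9 = Σ_{k=0}^{9} (-1)^k·9!/k!
= 9! - 9!/1! + 9!/2! - 9!/3! + 9!/4! - 9!/5! + 9!/6! - 9!/7! + 9!/8! - 9!/9!
= 362880 - 362880 + 181440 - 60480 + 15120 - 3024 + 504 - 72 + 9 - 1
= 133496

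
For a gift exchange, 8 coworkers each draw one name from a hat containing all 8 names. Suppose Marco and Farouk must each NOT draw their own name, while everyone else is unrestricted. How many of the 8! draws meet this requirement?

30960

Inclusion-exclusion on the 2 forbidden self-matches:
Σ_{j=0}^{2} (-1)^j C(2,j)(8-j)!
= C(2,0)·8! - C(2,1)·7! + C(2,2)·6!
= 40320 - 10080 + 720
= 30960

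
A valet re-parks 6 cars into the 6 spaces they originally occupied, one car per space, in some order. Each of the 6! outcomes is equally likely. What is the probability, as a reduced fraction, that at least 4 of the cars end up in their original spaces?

Favorable outcomes: Σ_{i≥4} C(6,i)·!(6-i) = 15·1 + 6·0 + 1·1 = 16.
Total outcomes: 6! = 720.
Probability = 16/720 = 1/45.

1/45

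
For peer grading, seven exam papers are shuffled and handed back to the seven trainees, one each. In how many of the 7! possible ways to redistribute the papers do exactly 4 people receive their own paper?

Pick the 4 fixed positions: C(7,4) = 35 ways.
The other 3 form a derangement: !3 = 2.
Total: 35 × 2 = 70.

70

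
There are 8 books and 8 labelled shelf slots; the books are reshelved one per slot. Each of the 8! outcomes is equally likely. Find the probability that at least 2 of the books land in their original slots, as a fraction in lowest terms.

2131/8064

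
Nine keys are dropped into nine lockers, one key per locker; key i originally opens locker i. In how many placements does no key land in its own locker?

133496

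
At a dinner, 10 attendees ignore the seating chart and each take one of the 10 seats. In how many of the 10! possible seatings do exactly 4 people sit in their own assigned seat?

55650

Choose which 4 of the 10 are fixed: C(10,4) = 210.
The other 6 form a derangement: !6 = 265.
Total: 210 × 265 = 55650.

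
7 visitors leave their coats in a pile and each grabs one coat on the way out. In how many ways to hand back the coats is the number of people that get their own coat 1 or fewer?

3709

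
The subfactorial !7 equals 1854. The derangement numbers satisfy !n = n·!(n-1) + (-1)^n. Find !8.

14833

!8 = 8·1854 + 1 = 14833.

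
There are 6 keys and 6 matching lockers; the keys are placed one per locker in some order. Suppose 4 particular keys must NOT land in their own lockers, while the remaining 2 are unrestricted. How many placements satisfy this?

Let A_j be the event that the j-th constrained one is fixed. By inclusion-exclusion over the 4 events:
Σ_{j=0}^{4} (-1)^j C(4,j)(6-j)!
= C(4,0)·6! - C(4,1)·5! + C(4,2)·4! - C(4,3)·3! + C(4,4)·2!
= 720 - 480 + 144 - 24 + 2
= 362

362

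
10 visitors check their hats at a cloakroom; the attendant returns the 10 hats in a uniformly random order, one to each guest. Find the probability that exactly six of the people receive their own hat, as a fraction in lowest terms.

Favorable outcomes: C(10,6)·!4 = 210·9 = 1890.
Total outcomes: 10! = 3628800.
Probability = 1890/3628800 = 1/1920.

1/1920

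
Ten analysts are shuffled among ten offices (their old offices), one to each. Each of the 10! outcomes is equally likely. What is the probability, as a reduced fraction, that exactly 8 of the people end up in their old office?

1/80640

Favorable outcomes: C(10,8)·!2 = 45·1 = 45.
Total outcomes: 10! = 3628800.
Probability = 45/3628800 = 1/80640.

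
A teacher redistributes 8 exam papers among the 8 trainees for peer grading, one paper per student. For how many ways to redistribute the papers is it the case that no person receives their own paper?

The subfactorial !8 = [8!/e] (nearest integer).
8! = 40320, and 40320/e ≈ 14832.90, so !8 = 14833.

14833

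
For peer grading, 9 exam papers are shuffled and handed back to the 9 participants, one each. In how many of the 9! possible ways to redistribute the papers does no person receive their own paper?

Recurrence: !9 = 8·(!8 + !7).
!9 = 8·(14833 + 1854) = 8·16687 = 133496

133496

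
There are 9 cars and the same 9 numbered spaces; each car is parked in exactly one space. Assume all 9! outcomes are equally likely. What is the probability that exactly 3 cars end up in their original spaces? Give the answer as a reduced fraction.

Favorable outcomes: C(9,3)·!6 = 84·265 = 22260.
Total outcomes: 9! = 362880.
Probability = 22260/362880 = 53/864.

53/864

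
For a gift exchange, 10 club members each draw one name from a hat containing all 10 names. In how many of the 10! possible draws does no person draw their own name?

Use !n = (n-1)(!(n-1) + !(n-2)).
!10 = 9·(133496 + 14833) = 9·148329 = 1334961

1334961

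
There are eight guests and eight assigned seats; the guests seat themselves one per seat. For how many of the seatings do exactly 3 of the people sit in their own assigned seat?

Pick the 3 fixed positions: C(8,3) = 56 ways.
The remaining 5 must be deranged: !5 = 44.
Total: 56 × 44 = 2464.

2464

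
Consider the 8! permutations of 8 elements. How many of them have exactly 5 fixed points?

Choose which 5 of the 8 are fixed: C(8,5) = 56.
The other 3 form a derangement: !3 = 2.
Total: 56 × 2 = 112.

112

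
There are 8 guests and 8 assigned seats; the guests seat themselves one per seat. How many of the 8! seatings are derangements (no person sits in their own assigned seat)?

14833

The number of derangements of 8 is !8 = Σ_{k=0}^{8} (-1)^k·8!/k!
= 8! - 8!/1! + 8!/2! - 8!/3! + 8!/4! - 8!/5! + 8!/6! - 8!/7! + 8!/8!
= 40320 - 40320 + 20160 - 6720 + 1680 - 336 + 56 - 8 + 1
= 14833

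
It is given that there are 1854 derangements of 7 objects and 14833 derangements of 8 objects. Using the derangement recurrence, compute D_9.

D_9 = (9-1)·(D_8 + D_7) = 8·(14833 + 1854) = 8·16687 = 133496.

133496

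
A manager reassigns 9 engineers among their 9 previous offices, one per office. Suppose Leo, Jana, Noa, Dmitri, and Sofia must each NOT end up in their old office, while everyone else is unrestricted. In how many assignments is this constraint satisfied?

Inclusion-exclusion on the 5 forbidden self-matches:
Σ_{j=0}^{5} (-1)^j C(5,j)(9-j)!
= C(5,0)·9! - C(5,1)·8! + C(5,2)·7! - C(5,3)·6! + C(5,4)·5! - C(5,5)·4!
= 362880 - 201600 + 50400 - 7200 + 600 - 24
= 205056

205056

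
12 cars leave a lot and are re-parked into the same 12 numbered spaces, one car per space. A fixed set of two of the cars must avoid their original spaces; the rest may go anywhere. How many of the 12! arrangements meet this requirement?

402796800

Inclusion-exclusion on the 2 forbidden self-matches:
Σ_{j=0}^{2} (-1)^j C(2,j)(12-j)!
= C(2,0)·12! - C(2,1)·11! + C(2,2)·10!
= 479001600 - 79833600 + 3628800
= 402796800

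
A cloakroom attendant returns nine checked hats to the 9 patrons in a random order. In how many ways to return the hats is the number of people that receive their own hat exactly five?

Pick the 5 fixed positions: C(9,5) = 126 ways.
The other 4 form a derangement: !4 = 9.
Total: 126 × 9 = 1134.

1134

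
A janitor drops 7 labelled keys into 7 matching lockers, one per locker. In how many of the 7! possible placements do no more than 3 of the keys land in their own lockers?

# with exactly i fixed is C(7,i)·!(7-i); sum over i=0..3:
  i=0: C(7,0)·!7 = 1·1854 = 1854
  i=1: C(7,1)·!6 = 7·265 = 1855
  i=2: C(7,2)·!5 = 21·44 = 924
  i=3: C(7,3)·!4 = 35·9 = 315
Total = 4948.

4948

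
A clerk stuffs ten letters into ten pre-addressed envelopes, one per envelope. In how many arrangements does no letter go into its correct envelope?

Recurrence: !10 = 9·(!9 + !8).
!10 = 9·(133496 + 14833) = 9·148329 = 1334961

1334961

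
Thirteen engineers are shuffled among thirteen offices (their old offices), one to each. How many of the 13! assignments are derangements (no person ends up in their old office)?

Recurrence: !13 = 12·(!12 + !11).
!13 = 12·(176214841 + 14684570) = 12·190899411 = 2290792932

2290792932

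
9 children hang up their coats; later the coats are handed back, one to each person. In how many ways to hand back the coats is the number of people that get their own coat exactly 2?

66744

Pick the 2 fixed positions: C(9,2) = 36 ways.
The remaining 7 must be deranged: !7 = 1854.
Total: 36 × 1854 = 66744.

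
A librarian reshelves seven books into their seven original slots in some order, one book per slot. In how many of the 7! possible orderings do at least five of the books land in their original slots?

22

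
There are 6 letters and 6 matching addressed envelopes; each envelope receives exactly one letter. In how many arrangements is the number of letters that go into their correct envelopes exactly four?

Pick the 4 fixed positions: C(6,4) = 15 ways.
The other 2 form a derangement: !2 = 1.
Total: 15 × 1 = 15.

15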